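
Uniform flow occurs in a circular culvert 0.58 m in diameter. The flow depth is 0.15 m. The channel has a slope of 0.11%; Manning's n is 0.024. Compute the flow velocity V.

For a circular section of diameter D = 0.58 m at depth y = 0.15 m, the central angle is θ = 2 arccos(1 − 2y/D) = 2.134 rad. Then A = (D²/8)(θ − sin θ) = 0.05418 m² and P = Dθ/2 = 0.6189 m.
Hydraulic radius R = A/P = 0.05418/0.6189 = 0.08755 m.
From Manning's equation, V = (1/n) R^(2/3) S^(1/2) = (1/0.024) × 0.08755^(2/3) × 0.0011^(1/2) = 0.272 m/s.

V = 0.272 m/s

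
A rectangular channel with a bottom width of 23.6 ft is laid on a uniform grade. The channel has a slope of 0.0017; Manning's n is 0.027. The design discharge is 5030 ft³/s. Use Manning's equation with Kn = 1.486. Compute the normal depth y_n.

y_n = 23.7 ft

Manning's equation rearranged: A R^(2/3) = nQ / (1.486·√S) = 0.027 × 5030 / (1.486 × √0.0017) = 2217.
Trying y = 27.4 ft: A R^(2/3) = 2640 — too large.
Trying y = 19.4 ft: A R^(2/3) = 1729 — too small.
Trying y = 23.7 ft: A R^(2/3) = 2214 — ≈ 2217.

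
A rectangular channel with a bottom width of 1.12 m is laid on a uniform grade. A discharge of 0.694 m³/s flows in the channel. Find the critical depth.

For a rectangular channel, critical depth y_c = (q²/g)^(1/3) where q = Q/b = 0.694/1.12 = 0.6196 m²/s.
So y_c = (0.6196²/9.81)^(1/3) = 0.34 m.

y_c = 0.34 m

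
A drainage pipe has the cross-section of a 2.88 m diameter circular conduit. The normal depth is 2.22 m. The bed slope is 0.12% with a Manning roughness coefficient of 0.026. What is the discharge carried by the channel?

For a circular section of diameter D = 2.88 m at depth y = 2.22 m, the central angle is θ = 2 arccos(1 − 2y/D) = 4.286 rad. Then A = (D²/8)(θ − sin θ) = 5.388 m² and P = Dθ/2 = 6.172 m.
Hydraulic radius R = A/P = 5.388/6.172 = 0.873 m.
Manning's equation: Q = (1/n) A R^(2/3) S^(1/2) = (1/0.026) × 5.388 × 0.873^(2/3) × 0.0012^(1/2) = 6.56 m³/s.

Q = 6.56 m³/s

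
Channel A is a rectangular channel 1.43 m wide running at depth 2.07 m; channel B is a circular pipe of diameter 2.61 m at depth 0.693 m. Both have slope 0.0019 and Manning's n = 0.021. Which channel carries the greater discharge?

Channel A: Flow area A = b·y = 1.43 × 2.07 = 2.96 m². Wetted perimeter P = b + 2y = 1.43 + 2×2.07 = 5.57 m. Hydraulic radius R = A/P = 2.96/5.57 = 0.5314 m. Q_A = (1/0.021)·2.96·0.5314^(2/3)·√0.0019 = 4.031 m³/s.
Channel B: For a circular section of diameter D = 2.61 m at depth y = 0.693 m, the central angle is θ = 2 arccos(1 − 2y/D) = 2.165 rad. Then A = (D²/8)(θ − sin θ) = 1.138 m² and P = Dθ/2 = 2.826 m. Hydraulic radius R = A/P = 1.138/2.826 = 0.4029 m. Q_B = (1/0.021)·1.138·0.4029^(2/3)·√0.0019 = 1.289 m³/s.
Q_A = 4.031 m³/s vs Q_B = 1.289 m³/s, so channel A carries more.

channel A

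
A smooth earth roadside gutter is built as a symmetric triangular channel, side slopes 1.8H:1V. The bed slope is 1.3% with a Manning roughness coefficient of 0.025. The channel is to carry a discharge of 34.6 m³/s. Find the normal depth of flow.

Manning's equation rearranged: A R^(2/3) = nQ / (1·√S) = 0.025 × 34.6 / (√0.013) = 7.587.
Try y = 2.53 m: A R^(2/3) = 12.32 — too large.
Try y = 2.11 m: A R^(2/3) = 7.593 — close enough.

y_n = 2.11 m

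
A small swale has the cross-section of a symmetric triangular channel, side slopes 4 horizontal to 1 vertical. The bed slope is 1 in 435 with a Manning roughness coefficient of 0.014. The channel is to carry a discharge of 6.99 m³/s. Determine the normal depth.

y_n = 0.931 m

Manning's equation rearranged: A R^(2/3) = nQ / (1·√S) = 0.014 × 6.99 / (√0.002299) = 2.041.
Try y = 0.725 m: A R^(2/3) = 1.048 — low.
Try y = 1.13 m: A R^(2/3) = 3.421 — high.
Try y = 0.931 m: A R^(2/3) = 2.041 — ≈ 2.041.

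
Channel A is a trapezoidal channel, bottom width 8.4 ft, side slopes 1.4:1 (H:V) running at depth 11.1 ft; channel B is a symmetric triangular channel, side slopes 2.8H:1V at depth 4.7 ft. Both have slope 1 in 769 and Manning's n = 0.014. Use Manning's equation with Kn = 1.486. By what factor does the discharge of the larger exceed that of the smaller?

Channel A: With bottom width b = 8.4 ft and side slope z = 1.4: A = (b + zy)y = (8.4 + 1.4×11.1)×11.1 = 265.7 ft²; P = b + 2y√(1+z²) = 8.4 + 2×11.1×1.72 = 46.59 ft. Hydraulic radius R = A/P = 265.7/46.59 = 5.703 ft. Q_A = (1.486/0.014)·265.7·5.703^(2/3)·√0.0013 = 3247 ft³/s.
Channel B: For a triangular section with side slope z = 2.8: A = zy² = 2.8×4.7² = 61.85 ft²; P = 2y√(1+z²) = 2×4.7×2.973 = 27.95 ft. Hydraulic radius R = A/P = 61.85/27.95 = 2.213 ft. Q_B = (1.486/0.014)·61.85·2.213^(2/3)·√0.0013 = 402.1 ft³/s.
The larger discharge is 3247 ft³/s and the smaller is 402.1 ft³/s; the ratio is 8.08.

8.08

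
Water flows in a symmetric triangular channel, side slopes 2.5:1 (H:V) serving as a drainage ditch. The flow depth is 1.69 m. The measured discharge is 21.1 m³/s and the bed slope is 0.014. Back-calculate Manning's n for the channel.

For a triangular section with side slope z = 2.5: A = zy² = 2.5×1.69² = 7.14 m²; P = 2y√(1+z²) = 2×1.69×2.693 = 9.101 m.
Hydraulic radius R = A/P = 7.14/9.101 = 0.7846 m.
Rearranging Manning's equation: n = (1/Q) A R^(2/3) S^(1/2) = (1/21.1) × 7.14 × 0.7846^(2/3) × √0.014 = 0.0341.

n = 0.0341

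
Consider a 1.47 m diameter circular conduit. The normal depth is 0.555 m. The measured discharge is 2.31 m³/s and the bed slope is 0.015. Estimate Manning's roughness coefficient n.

For a circular section of diameter D = 1.47 m at depth y = 0.555 m, the central angle is θ = 2 arccos(1 − 2y/D) = 2.647 rad. Then A = (D²/8)(θ − sin θ) = 0.5867 m² and P = Dθ/2 = 1.945 m.
Hydraulic radius R = A/P = 0.5867/1.945 = 0.3016 m.
Rearranging Manning's equation: n = (1/Q) A R^(2/3) S^(1/2) = (1/2.31) × 0.5867 × 0.3016^(2/3) × √0.015 = 0.014.

n = 0.014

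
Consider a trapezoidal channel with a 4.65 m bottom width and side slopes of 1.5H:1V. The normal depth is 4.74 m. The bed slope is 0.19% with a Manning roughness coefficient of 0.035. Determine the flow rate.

With bottom width b = 4.65 m and side slope z = 1.5: A = (b + zy)y = (4.65 + 1.5×4.74)×4.74 = 55.74 m²; P = b + 2y√(1+z²) = 4.65 + 2×4.74×1.803 = 21.74 m.
Hydraulic radius R = A/P = 55.74/21.74 = 2.564 m.
Manning's equation: Q = (1/n) A R^(2/3) S^(1/2) = (1/0.035) × 55.74 × 2.564^(2/3) × 0.0019^(1/2) = 130 m³/s.

Q = 130 m³/s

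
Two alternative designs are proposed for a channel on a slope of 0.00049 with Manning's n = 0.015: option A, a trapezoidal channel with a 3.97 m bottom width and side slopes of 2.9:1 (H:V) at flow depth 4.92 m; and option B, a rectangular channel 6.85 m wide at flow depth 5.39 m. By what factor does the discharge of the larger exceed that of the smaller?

2.83

Channel A: With bottom width b = 3.97 m and side slope z = 2.9: A = (b + zy)y = (3.97 + 2.9×4.92)×4.92 = 89.73 m²; P = b + 2y√(1+z²) = 3.97 + 2×4.92×3.068 = 34.15 m. Hydraulic radius R = A/P = 89.73/34.15 = 2.627 m. Q_A = (1/0.015)·89.73·2.627^(2/3)·√0.00049 = 252.1 m³/s.
Channel B: Flow area A = b·y = 6.85 × 5.39 = 36.92 m². Wetted perimeter P = b + 2y = 6.85 + 2×5.39 = 17.63 m. Hydraulic radius R = A/P = 36.92/17.63 = 2.094 m. Q_B = (1/0.015)·36.92·2.094^(2/3)·√0.00049 = 89.19 m³/s.
The larger discharge is 252.1 m³/s and the smaller is 89.19 m³/s; the ratio is 2.83.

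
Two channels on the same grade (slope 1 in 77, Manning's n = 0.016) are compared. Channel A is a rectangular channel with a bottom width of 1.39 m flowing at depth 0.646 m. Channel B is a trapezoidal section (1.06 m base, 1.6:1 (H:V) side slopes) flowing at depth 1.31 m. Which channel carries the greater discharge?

Channel A: Flow area A = b·y = 1.39 × 0.646 = 0.8979 m². Wetted perimeter P = b + 2y = 1.39 + 2×0.646 = 2.682 m. Hydraulic radius R = A/P = 0.8979/2.682 = 0.3348 m. Q_A = (1/0.016)·0.8979·0.3348^(2/3)·√0.01299 = 3.084 m³/s.
Channel B: With bottom width b = 1.06 m and side slope z = 1.6: A = (b + zy)y = (1.06 + 1.6×1.31)×1.31 = 4.134 m²; P = b + 2y√(1+z²) = 1.06 + 2×1.31×1.887 = 6.003 m. Hydraulic radius R = A/P = 4.134/6.003 = 0.6887 m. Q_B = (1/0.016)·4.134·0.6887^(2/3)·√0.01299 = 22.96 m³/s.
Q_A = 3.084 m³/s vs Q_B = 22.96 m³/s, so channel B carries more.

channel B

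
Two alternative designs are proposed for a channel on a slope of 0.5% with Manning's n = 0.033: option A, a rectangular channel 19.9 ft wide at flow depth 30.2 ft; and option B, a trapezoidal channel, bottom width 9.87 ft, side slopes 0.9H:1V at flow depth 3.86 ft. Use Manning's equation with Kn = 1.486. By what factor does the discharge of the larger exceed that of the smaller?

24

Channel A: Flow area A = b·y = 19.9 × 30.2 = 601 ft². Wetted perimeter P = b + 2y = 19.9 + 2×30.2 = 80.3 ft. Hydraulic radius R = A/P = 601/80.3 = 7.484 ft. Q_A = (1.486/0.033)·601·7.484^(2/3)·√0.005 = 7322 ft³/s.
Channel B: With bottom width b = 9.87 ft and side slope z = 0.9: A = (b + zy)y = (9.87 + 0.9×3.86)×3.86 = 51.51 ft²; P = b + 2y√(1+z²) = 9.87 + 2×3.86×1.345 = 20.26 ft. Hydraulic radius R = A/P = 51.51/20.26 = 2.543 ft. Q_B = (1.486/0.033)·51.51·2.543^(2/3)·√0.005 = 305.5 ft³/s.
The larger discharge is 7322 ft³/s and the smaller is 305.5 ft³/s; the ratio is 24.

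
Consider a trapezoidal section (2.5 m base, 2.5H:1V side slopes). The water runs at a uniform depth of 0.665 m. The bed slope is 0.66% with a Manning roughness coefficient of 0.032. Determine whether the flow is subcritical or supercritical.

subcritical

With bottom width b = 2.5 m and side slope z = 2.5: A = (b + zy)y = (2.5 + 2.5×0.665)×0.665 = 2.768 m²; P = b + 2y√(1+z²) = 2.5 + 2×0.665×2.693 = 6.081 m.
Hydraulic radius R = A/P = 2.768/6.081 = 0.4552 m.
V = (1/n) R^(2/3) √S = (1/0.032) × 0.4552^(2/3) × √0.0066 = 1.502 m/s. Hydraulic depth D_h = A/T = 2.768/5.825 = 0.4752 m.
Froude number Fr = V/√(g·D_h) = 1.502/√(9.81×0.4752) = 0.696, which is less than 1, so the flow is subcritical.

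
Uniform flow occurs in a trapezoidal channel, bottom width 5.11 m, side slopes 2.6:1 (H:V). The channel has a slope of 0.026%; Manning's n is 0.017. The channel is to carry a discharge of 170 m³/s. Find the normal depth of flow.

Manning's equation rearranged: A R^(2/3) = nQ / (1·√S) = 0.017 × 170 / (√0.00026) = 179.2.
Trying y = 3.6 m: A R^(2/3) = 84.61 — low.
Trying y = 5.5 m: A R^(2/3) = 221.4 — high.
Trying y = 5.02 m: A R^(2/3) = 179.2 — ≈ 179.2.

y_n = 5.02 m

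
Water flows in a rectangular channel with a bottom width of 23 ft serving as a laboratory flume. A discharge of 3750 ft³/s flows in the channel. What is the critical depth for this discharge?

y_c = 9.38 ft

For a rectangular channel, critical depth y_c = (q²/g)^(1/3) where q = Q/b = 3750/23 = 163 ft²/s.
So y_c = (163²/32.2)^(1/3) = 9.38 ft.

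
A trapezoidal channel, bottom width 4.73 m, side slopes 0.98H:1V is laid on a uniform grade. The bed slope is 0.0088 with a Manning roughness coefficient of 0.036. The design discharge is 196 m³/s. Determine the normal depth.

y_n = 4.56 m

Manning's equation rearranged: A R^(2/3) = nQ / (1·√S) = 0.036 × 196 / (√0.0088) = 75.22.
At y = 3.88 m: A R^(2/3) = 54.68 — too small.
At y = 4.56 m: A R^(2/3) = 75.13 — matches.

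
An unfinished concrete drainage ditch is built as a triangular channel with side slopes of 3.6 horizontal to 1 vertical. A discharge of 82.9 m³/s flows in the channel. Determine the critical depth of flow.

y_c = 2.55 m

At critical depth, Q² T / (g A³) = 1, i.e. A³/T = Q²/g = 82.9²/9.81 = 700.6.
Try y = 2.14 m: A³/T = 290.8 — too small.
Try y = 3.02 m: A³/T = 1628 — too large.
Try y = 2.55 m: A³/T = 698.7 — matches.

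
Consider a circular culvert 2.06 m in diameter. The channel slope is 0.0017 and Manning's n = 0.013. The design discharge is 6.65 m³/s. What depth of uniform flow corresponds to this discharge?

y_n = 1.65 m

Manning's equation rearranged: A R^(2/3) = nQ / (1·√S) = 0.013 × 6.65 / (√0.0017) = 2.097.
At y = 1.21 m: A R^(2/3) = 1.392 — short.
At y = 1.65 m: A R^(2/3) = 2.096 — matches.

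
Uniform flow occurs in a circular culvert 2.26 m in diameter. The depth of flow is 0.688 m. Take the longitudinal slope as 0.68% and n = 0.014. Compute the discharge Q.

Q = 3.25 m³/s

For a circular section of diameter D = 2.26 m at depth y = 0.688 m, the central angle is θ = 2 arccos(1 − 2y/D) = 2.338 rad. Then A = (D²/8)(θ − sin θ) = 1.033 m² and P = Dθ/2 = 2.642 m.
Hydraulic radius R = A/P = 1.033/2.642 = 0.391 m.
Manning's equation: Q = (1/n) A R^(2/3) S^(1/2) = (1/0.014) × 1.033 × 0.391^(2/3) × 0.0068^(1/2) = 3.25 m³/s.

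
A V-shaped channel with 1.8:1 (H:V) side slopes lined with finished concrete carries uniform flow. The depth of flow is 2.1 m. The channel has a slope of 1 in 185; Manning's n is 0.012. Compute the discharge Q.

Q = 45.9 m³/s

For a triangular section with side slope z = 1.8: A = zy² = 1.8×2.1² = 7.938 m²; P = 2y√(1+z²) = 2×2.1×2.059 = 8.648 m.
Hydraulic radius R = A/P = 7.938/8.648 = 0.9179 m.
Manning's equation: Q = (1/n) A R^(2/3) S^(1/2) = (1/0.012) × 7.938 × 0.9179^(2/3) × 0.005405^(1/2) = 45.9 m³/s.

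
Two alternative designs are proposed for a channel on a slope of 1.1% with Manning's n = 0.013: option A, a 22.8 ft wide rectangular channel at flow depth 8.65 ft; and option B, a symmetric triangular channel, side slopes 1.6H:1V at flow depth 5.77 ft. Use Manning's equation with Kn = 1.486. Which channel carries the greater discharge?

channel A

Channel A: Flow area A = b·y = 22.8 × 8.65 = 197.2 ft². Wetted perimeter P = b + 2y = 22.8 + 2×8.65 = 40.1 ft. Hydraulic radius R = A/P = 197.2/40.1 = 4.918 ft. Q_A = (1.486/0.013)·197.2·4.918^(2/3)·√0.011 = 6838 ft³/s.
Channel B: For a triangular section with side slope z = 1.6: A = zy² = 1.6×5.77² = 53.27 ft²; P = 2y√(1+z²) = 2×5.77×1.887 = 21.77 ft. Hydraulic radius R = A/P = 53.27/21.77 = 2.446 ft. Q_B = (1.486/0.013)·53.27·2.446^(2/3)·√0.011 = 1159 ft³/s.
Q_A = 6838 ft³/s vs Q_B = 1159 ft³/s, so channel A carries more.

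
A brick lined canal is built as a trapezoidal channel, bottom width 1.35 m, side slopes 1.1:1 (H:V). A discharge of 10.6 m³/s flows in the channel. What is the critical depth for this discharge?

At critical depth, Q² T / (g A³) = 1, i.e. A³/T = Q²/g = 10.6²/9.81 = 11.45.
Trying y = 1.04 m: A³/T = 4.797 — low.
Trying y = 1.44 m: A³/T = 16.69 — high.
Trying y = 1.31 m: A³/T = 11.55 — matches.

y_c = 1.31 m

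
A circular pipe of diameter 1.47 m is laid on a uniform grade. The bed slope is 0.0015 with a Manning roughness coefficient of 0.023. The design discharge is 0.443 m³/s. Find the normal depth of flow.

Manning's equation rearranged: A R^(2/3) = nQ / (1·√S) = 0.023 × 0.443 / (√0.0015) = 0.2631.
At y = 0.494 m: A R^(2/3) = 0.212 — too small.
At y = 0.554 m: A R^(2/3) = 0.2629 — matches.

y_n = 0.554 m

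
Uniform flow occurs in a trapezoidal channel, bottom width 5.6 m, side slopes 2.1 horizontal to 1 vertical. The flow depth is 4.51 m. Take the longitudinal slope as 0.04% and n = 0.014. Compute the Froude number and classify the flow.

subcritical

With bottom width b = 5.6 m and side slope z = 2.1: A = (b + zy)y = (5.6 + 2.1×4.51)×4.51 = 67.97 m²; P = b + 2y√(1+z²) = 5.6 + 2×4.51×2.326 = 26.58 m.
Hydraulic radius R = A/P = 67.97/26.58 = 2.557 m.
V = (1/n) R^(2/3) √S = (1/0.014) × 2.557^(2/3) × √0.0004 = 2.671 m/s. Hydraulic depth D_h = A/T = 67.97/24.54 = 2.77 m.
Froude number Fr = V/√(g·D_h) = 2.671/√(9.81×2.77) = 0.513, which is less than 1, so the flow is subcritical.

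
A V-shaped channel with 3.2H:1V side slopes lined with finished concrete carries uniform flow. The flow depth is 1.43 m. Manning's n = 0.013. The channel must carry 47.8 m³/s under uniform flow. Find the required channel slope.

S = 0.015

For a triangular section with side slope z = 3.2: A = zy² = 3.2×1.43² = 6.544 m²; P = 2y√(1+z²) = 2×1.43×3.353 = 9.588 m.
Hydraulic radius R = A/P = 6.544/9.588 = 0.6825 m.
From Manning's equation, S = [nQ / (1 A R^(2/3))]² = [0.013 × 47.8 / (1 × 6.544 × 0.6825^(2/3))]² = 0.015.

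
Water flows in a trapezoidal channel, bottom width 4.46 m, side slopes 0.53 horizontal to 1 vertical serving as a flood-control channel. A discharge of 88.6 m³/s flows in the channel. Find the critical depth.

At critical depth, Q² T / (g A³) = 1, i.e. A³/T = Q²/g = 88.6²/9.81 = 800.2.
At y = 3.4 m: A³/T = 1197 — over.
At y = 3.02 m: A³/T = 800.3 — ≈ 800.2.

y_c = 3.02 m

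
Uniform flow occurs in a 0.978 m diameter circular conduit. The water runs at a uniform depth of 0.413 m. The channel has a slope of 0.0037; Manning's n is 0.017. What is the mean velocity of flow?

V = 1.3 m/s

For a circular section of diameter D = 0.978 m at depth y = 0.413 m, the central angle is θ = 2 arccos(1 − 2y/D) = 2.829 rad. Then A = (D²/8)(θ − sin θ) = 0.3016 m² and P = Dθ/2 = 1.384 m.
Hydraulic radius R = A/P = 0.3016/1.384 = 0.218 m.
From Manning's equation, V = (1/n) R^(2/3) S^(1/2) = (1/0.017) × 0.218^(2/3) × 0.0037^(1/2) = 1.3 m/s.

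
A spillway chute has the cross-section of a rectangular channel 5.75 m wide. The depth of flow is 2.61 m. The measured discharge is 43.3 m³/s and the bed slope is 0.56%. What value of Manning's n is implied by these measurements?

Flow area A = b·y = 5.75 × 2.61 = 15.01 m². Wetted perimeter P = b + 2y = 5.75 + 2×2.61 = 10.97 m.
Hydraulic radius R = A/P = 15.01/10.97 = 1.368 m.
Rearranging Manning's equation: n = (1/Q) A R^(2/3) S^(1/2) = (1/43.3) × 15.01 × 1.368^(2/3) × √0.0056 = 0.032.

n = 0.032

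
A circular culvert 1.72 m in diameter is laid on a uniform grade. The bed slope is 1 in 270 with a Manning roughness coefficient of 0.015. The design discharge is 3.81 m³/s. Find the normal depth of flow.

y_n = 1.07 m

Manning's equation rearranged: A R^(2/3) = nQ / (1·√S) = 0.015 × 3.81 / (√0.003704) = 0.9391.
Try y = 0.785 m: A R^(2/3) = 0.5653 — short.
Try y = 1.37 m: A R^(2/3) = 1.288 — over.
Try y = 1.07 m: A R^(2/3) = 0.9392 — ≈ 0.9391.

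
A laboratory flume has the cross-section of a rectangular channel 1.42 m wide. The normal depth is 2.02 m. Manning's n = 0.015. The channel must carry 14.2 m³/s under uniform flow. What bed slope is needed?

S = 0.013

Flow area A = b·y = 1.42 × 2.02 = 2.868 m². Wetted perimeter P = b + 2y = 1.42 + 2×2.02 = 5.46 m.
Hydraulic radius R = A/P = 2.868/5.46 = 0.5253 m.
From Manning's equation, S = [nQ / (1 A R^(2/3))]² = [0.015 × 14.2 / (1 × 2.868 × 0.5253^(2/3))]² = 0.013.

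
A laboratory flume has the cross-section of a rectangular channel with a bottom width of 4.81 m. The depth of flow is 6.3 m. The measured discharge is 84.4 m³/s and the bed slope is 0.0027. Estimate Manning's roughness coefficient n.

Flow area A = b·y = 4.81 × 6.3 = 30.3 m². Wetted perimeter P = b + 2y = 4.81 + 2×6.3 = 17.41 m.
Hydraulic radius R = A/P = 30.3/17.41 = 1.741 m.
Rearranging Manning's equation: n = (1/Q) A R^(2/3) S^(1/2) = (1/84.4) × 30.3 × 1.741^(2/3) × √0.0027 = 0.027.

n = 0.027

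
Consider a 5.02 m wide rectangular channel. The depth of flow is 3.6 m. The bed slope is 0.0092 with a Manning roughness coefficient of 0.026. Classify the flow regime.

subcritical

Flow area A = b·y = 5.02 × 3.6 = 18.07 m². Wetted perimeter P = b + 2y = 5.02 + 2×3.6 = 12.22 m.
Hydraulic radius R = A/P = 18.07/12.22 = 1.479 m.
V = (1/n) R^(2/3) √S = (1/0.026) × 1.479^(2/3) × √0.0092 = 4.789 m/s. Hydraulic depth D_h = A/T = 18.07/5.02 = 3.6 m.
Froude number Fr = V/√(g·D_h) = 4.789/√(9.81×3.6) = 0.806, which is less than 1, so the flow is subcritical.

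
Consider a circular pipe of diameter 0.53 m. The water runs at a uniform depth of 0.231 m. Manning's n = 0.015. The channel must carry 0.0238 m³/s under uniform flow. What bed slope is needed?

For a circular section of diameter D = 0.53 m at depth y = 0.231 m, the central angle is θ = 2 arccos(1 − 2y/D) = 2.884 rad. Then A = (D²/8)(θ − sin θ) = 0.09234 m² and P = Dθ/2 = 0.7643 m.
Hydraulic radius R = A/P = 0.09234/0.7643 = 0.1208 m.
From Manning's equation, S = [nQ / (1 A R^(2/3))]² = [0.015 × 0.0238 / (1 × 0.09234 × 0.1208^(2/3))]² = 0.00025.

S = 0.00025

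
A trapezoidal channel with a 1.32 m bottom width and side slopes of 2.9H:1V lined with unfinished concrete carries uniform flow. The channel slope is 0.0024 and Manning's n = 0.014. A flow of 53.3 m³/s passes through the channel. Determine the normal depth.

Manning's equation rearranged: A R^(2/3) = nQ / (1·√S) = 0.014 × 53.3 / (√0.0024) = 15.23.
Trying y = 1.61 m: A R^(2/3) = 8.727 — short.
Trying y = 2.45 m: A R^(2/3) = 24.11 — over.
Trying y = 2.03 m: A R^(2/3) = 15.23 — ≈ 15.23.

y_n = 2.03 m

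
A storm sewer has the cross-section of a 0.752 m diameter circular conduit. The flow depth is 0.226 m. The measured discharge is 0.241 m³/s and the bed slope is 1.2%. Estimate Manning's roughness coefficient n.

For a circular section of diameter D = 0.752 m at depth y = 0.226 m, the central angle is θ = 2 arccos(1 − 2y/D) = 2.321 rad. Then A = (D²/8)(θ − sin θ) = 0.1123 m² and P = Dθ/2 = 0.8727 m.
Hydraulic radius R = A/P = 0.1123/0.8727 = 0.1287 m.
Rearranging Manning's equation: n = (1/Q) A R^(2/3) S^(1/2) = (1/0.241) × 0.1123 × 0.1287^(2/3) × √0.012 = 0.013.

n = 0.013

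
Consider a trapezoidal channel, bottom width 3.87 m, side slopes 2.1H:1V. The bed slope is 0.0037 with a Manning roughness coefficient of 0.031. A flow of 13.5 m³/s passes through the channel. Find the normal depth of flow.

Manning's equation rearranged: A R^(2/3) = nQ / (1·√S) = 0.031 × 13.5 / (√0.0037) = 6.88.
Trying y = 1.41 m: A R^(2/3) = 9.134 — over.
Trying y = 0.889 m: A R^(2/3) = 3.776 — short.
Trying y = 1.22 m: A R^(2/3) = 6.886 — ≈ 6.88.

y_n = 1.22 m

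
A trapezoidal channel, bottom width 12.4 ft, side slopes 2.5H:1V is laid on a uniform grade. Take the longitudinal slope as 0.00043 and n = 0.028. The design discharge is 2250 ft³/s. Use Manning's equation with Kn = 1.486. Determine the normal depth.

y_n = 12.7 ft

Manning's equation rearranged: A R^(2/3) = nQ / (1.486·√S) = 0.028 × 2250 / (1.486 × √0.00043) = 2045.
At y = 13.9 ft: A R^(2/3) = 2514 — over.
At y = 10.3 ft: A R^(2/3) = 1267 — short.
At y = 12.7 ft: A R^(2/3) = 2040 — ≈ 2045.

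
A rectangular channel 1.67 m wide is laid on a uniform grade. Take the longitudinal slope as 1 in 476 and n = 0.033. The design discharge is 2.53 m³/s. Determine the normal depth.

Manning's equation rearranged: A R^(2/3) = nQ / (1·√S) = 0.033 × 2.53 / (√0.002101) = 1.822.
At y = 1.81 m: A R^(2/3) = 2.081 — too large.
At y = 1.16 m: A R^(2/3) = 1.197 — too small.
At y = 1.62 m: A R^(2/3) = 1.818 — close enough.

y_n = 1.62 m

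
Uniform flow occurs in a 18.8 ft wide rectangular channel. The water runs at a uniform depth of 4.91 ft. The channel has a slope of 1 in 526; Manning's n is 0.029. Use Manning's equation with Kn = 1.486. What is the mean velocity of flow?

Flow area A = b·y = 18.8 × 4.91 = 92.31 ft². Wetted perimeter P = b + 2y = 18.8 + 2×4.91 = 28.62 ft.
Hydraulic radius R = A/P = 92.31/28.62 = 3.225 ft.
From Manning's equation, V = (1.486/n) R^(2/3) S^(1/2) = (1.486/0.029) × 3.225^(2/3) × 0.001901^(1/2) = 4.88 ft/s.

V = 4.88 ft/s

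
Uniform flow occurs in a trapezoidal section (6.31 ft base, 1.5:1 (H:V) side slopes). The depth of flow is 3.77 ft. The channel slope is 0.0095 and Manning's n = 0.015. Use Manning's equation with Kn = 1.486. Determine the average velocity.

With bottom width b = 6.31 ft and side slope z = 1.5: A = (b + zy)y = (6.31 + 1.5×3.77)×3.77 = 45.11 ft²; P = b + 2y√(1+z²) = 6.31 + 2×3.77×1.803 = 19.9 ft.
Hydraulic radius R = A/P = 45.11/19.9 = 2.266 ft.
From Manning's equation, V = (1.486/n) R^(2/3) S^(1/2) = (1.486/0.015) × 2.266^(2/3) × 0.0095^(1/2) = 16.7 ft/s.

V = 16.7 ft/s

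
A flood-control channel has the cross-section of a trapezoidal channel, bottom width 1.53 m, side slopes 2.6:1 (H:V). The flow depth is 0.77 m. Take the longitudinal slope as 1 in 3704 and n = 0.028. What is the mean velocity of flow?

With bottom width b = 1.53 m and side slope z = 2.6: A = (b + zy)y = (1.53 + 2.6×0.77)×0.77 = 2.72 m²; P = b + 2y√(1+z²) = 1.53 + 2×0.77×2.786 = 5.82 m.
Hydraulic radius R = A/P = 2.72/5.82 = 0.4673 m.
From Manning's equation, V = (1/n) R^(2/3) S^(1/2) = (1/0.028) × 0.4673^(2/3) × 0.00027^(1/2) = 0.353 m/s.

V = 0.353 m/s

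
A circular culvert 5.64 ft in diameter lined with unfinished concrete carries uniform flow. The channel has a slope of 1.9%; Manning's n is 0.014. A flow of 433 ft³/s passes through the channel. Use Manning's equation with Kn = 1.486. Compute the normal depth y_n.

Manning's equation rearranged: A R^(2/3) = nQ / (1.486·√S) = 0.014 × 433 / (1.486 × √0.019) = 29.6.
At y = 4.83 ft: A R^(2/3) = 32.55 — over.
At y = 3.28 ft: A R^(2/3) = 20.11 — short.
At y = 4.35 ft: A R^(2/3) = 29.56 — close enough.

y_n = 4.35 ft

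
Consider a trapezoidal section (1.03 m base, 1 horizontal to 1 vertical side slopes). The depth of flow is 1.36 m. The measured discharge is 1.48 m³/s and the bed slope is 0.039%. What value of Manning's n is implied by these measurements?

n = 0.0331

With bottom width b = 1.03 m and side slope z = 1: A = (b + zy)y = (1.03 + 1×1.36)×1.36 = 3.25 m²; P = b + 2y√(1+z²) = 1.03 + 2×1.36×1.414 = 4.877 m.
Hydraulic radius R = A/P = 3.25/4.877 = 0.6665 m.
Rearranging Manning's equation: n = (1/Q) A R^(2/3) S^(1/2) = (1/1.48) × 3.25 × 0.6665^(2/3) × √0.00039 = 0.0331.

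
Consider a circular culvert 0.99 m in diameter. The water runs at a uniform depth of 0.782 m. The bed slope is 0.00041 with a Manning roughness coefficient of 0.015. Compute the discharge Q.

Q = 0.395 m³/s

For a circular section of diameter D = 0.99 m at depth y = 0.782 m, the central angle is θ = 2 arccos(1 − 2y/D) = 4.379 rad. Then A = (D²/8)(θ − sin θ) = 0.6522 m² and P = Dθ/2 = 2.167 m.
Hydraulic radius R = A/P = 0.6522/2.167 = 0.3009 m.
Manning's equation: Q = (1/n) A R^(2/3) S^(1/2) = (1/0.015) × 0.6522 × 0.3009^(2/3) × 0.00041^(1/2) = 0.395 m³/s.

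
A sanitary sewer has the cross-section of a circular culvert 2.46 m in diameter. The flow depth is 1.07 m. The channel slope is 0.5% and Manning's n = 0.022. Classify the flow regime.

For a circular section of diameter D = 2.46 m at depth y = 1.07 m, the central angle is θ = 2 arccos(1 − 2y/D) = 2.881 rad. Then A = (D²/8)(θ − sin θ) = 1.984 m² and P = Dθ/2 = 3.543 m.
Hydraulic radius R = A/P = 1.984/3.543 = 0.5599 m.
V = (1/n) R^(2/3) √S = (1/0.022) × 0.5599^(2/3) × √0.005 = 2.183 m/s. Hydraulic depth D_h = A/T = 1.984/2.439 = 0.8134 m.
Froude number Fr = V/√(g·D_h) = 2.183/√(9.81×0.8134) = 0.773, which is less than 1, so the flow is subcritical.

subcritical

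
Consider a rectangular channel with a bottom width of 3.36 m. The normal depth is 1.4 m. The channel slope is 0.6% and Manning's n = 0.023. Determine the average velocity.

Flow area A = b·y = 3.36 × 1.4 = 4.704 m². Wetted perimeter P = b + 2y = 3.36 + 2×1.4 = 6.16 m.
Hydraulic radius R = A/P = 4.704/6.16 = 0.7636 m.
From Manning's equation, V = (1/n) R^(2/3) S^(1/2) = (1/0.023) × 0.7636^(2/3) × 0.006^(1/2) = 2.81 m/s.

V = 2.81 m/s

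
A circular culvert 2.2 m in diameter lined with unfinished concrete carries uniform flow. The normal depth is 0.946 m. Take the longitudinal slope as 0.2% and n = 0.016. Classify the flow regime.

subcritical

For a circular section of diameter D = 2.2 m at depth y = 0.946 m, the central angle is θ = 2 arccos(1 − 2y/D) = 2.861 rad. Then A = (D²/8)(θ − sin θ) = 1.563 m² and P = Dθ/2 = 3.147 m.
Hydraulic radius R = A/P = 1.563/3.147 = 0.4967 m.
V = (1/n) R^(2/3) √S = (1/0.016) × 0.4967^(2/3) × √0.002 = 1.753 m/s. Hydraulic depth D_h = A/T = 1.563/2.178 = 0.7175 m.
Froude number Fr = V/√(g·D_h) = 1.753/√(9.81×0.7175) = 0.661, which is less than 1, so the flow is subcritical.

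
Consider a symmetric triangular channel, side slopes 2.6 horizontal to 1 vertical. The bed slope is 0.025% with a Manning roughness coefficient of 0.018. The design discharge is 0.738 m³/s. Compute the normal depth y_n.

y_n = 0.792 m

Manning's equation rearranged: A R^(2/3) = nQ / (1·√S) = 0.018 × 0.738 / (√0.00025) = 0.8402.
At y = 1.01 m: A R^(2/3) = 1.606 — high.
At y = 0.622 m: A R^(2/3) = 0.441 — low.
At y = 0.792 m: A R^(2/3) = 0.8399 — matches.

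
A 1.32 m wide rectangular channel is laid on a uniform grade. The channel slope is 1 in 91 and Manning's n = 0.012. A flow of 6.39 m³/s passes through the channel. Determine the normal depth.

Manning's equation rearranged: A R^(2/3) = nQ / (1·√S) = 0.012 × 6.39 / (√0.01099) = 0.7315.
At y = 1.13 m: A R^(2/3) = 0.8321 — too large.
At y = 0.88 m: A R^(2/3) = 0.6064 — too small.
At y = 1.02 m: A R^(2/3) = 0.7318 — close enough.

y_n = 1.02 m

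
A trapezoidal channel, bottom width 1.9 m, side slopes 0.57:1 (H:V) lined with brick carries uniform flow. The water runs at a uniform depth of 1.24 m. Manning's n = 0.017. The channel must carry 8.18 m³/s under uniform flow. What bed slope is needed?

With bottom width b = 1.9 m and side slope z = 0.57: A = (b + zy)y = (1.9 + 0.57×1.24)×1.24 = 3.232 m²; P = b + 2y√(1+z²) = 1.9 + 2×1.24×1.151 = 4.755 m.
Hydraulic radius R = A/P = 3.232/4.755 = 0.6799 m.
From Manning's equation, S = [nQ / (1 A R^(2/3))]² = [0.017 × 8.18 / (1 × 3.232 × 0.6799^(2/3))]² = 0.0031.

S = 0.0031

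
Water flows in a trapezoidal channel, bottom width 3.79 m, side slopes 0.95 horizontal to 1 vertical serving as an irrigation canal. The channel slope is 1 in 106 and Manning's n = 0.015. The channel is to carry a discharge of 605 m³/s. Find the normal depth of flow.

y_n = 5.48 m

Manning's equation rearranged: A R^(2/3) = nQ / (1·√S) = 0.015 × 605 / (√0.009434) = 93.43.
Trying y = 4.14 m: A R^(2/3) = 52.47 — low.
Trying y = 6.15 m: A R^(2/3) = 119.2 — high.
Trying y = 5.48 m: A R^(2/3) = 93.39 — close enough.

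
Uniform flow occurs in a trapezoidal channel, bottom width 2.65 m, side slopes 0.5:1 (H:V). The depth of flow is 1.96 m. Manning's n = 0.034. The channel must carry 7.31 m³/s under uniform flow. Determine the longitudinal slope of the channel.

With bottom width b = 2.65 m and side slope z = 0.5: A = (b + zy)y = (2.65 + 0.5×1.96)×1.96 = 7.115 m²; P = b + 2y√(1+z²) = 2.65 + 2×1.96×1.118 = 7.033 m.
Hydraulic radius R = A/P = 7.115/7.033 = 1.012 m.
From Manning's equation, S = [nQ / (1 A R^(2/3))]² = [0.034 × 7.31 / (1 × 7.115 × 1.012^(2/3))]² = 0.0012.

S = 0.0012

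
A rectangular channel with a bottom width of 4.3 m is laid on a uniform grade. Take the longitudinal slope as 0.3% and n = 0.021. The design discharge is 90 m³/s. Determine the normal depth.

y_n = 5.92 m

Manning's equation rearranged: A R^(2/3) = nQ / (1·√S) = 0.021 × 90 / (√0.003) = 34.51.
Trying y = 7.08 m: A R^(2/3) = 42.5 — high.
Trying y = 4.91 m: A R^(2/3) = 27.61 — low.
Trying y = 5.92 m: A R^(2/3) = 34.49 — matches.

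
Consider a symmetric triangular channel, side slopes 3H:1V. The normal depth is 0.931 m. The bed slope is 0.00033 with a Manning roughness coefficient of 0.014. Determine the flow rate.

For a triangular section with side slope z = 3: A = zy² = 3×0.931² = 2.6 m²; P = 2y√(1+z²) = 2×0.931×3.162 = 5.888 m.
Hydraulic radius R = A/P = 2.6/5.888 = 0.4416 m.
Manning's equation: Q = (1/n) A R^(2/3) S^(1/2) = (1/0.014) × 2.6 × 0.4416^(2/3) × 0.00033^(1/2) = 1.96 m³/s.

Q = 1.96 m³/s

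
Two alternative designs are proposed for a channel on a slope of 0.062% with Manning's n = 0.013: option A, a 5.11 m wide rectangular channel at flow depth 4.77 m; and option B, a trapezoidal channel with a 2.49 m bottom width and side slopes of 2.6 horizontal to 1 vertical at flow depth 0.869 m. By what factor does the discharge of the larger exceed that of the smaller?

Channel A: Flow area A = b·y = 5.11 × 4.77 = 24.37 m². Wetted perimeter P = b + 2y = 5.11 + 2×4.77 = 14.65 m. Hydraulic radius R = A/P = 24.37/14.65 = 1.664 m. Q_A = (1/0.013)·24.37·1.664^(2/3)·√0.00062 = 65.55 m³/s.
Channel B: With bottom width b = 2.49 m and side slope z = 2.6: A = (b + zy)y = (2.49 + 2.6×0.869)×0.869 = 4.127 m²; P = b + 2y√(1+z²) = 2.49 + 2×0.869×2.786 = 7.332 m. Hydraulic radius R = A/P = 4.127/7.332 = 0.5629 m. Q_B = (1/0.013)·4.127·0.5629^(2/3)·√0.00062 = 5.39 m³/s.
The larger discharge is 65.55 m³/s and the smaller is 5.39 m³/s; the ratio is 12.2.

12.2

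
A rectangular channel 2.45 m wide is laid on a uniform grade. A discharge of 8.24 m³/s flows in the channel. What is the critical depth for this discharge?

y_c = 1.05 m

For a rectangular channel, critical depth y_c = (q²/g)^(1/3) where q = Q/b = 8.24/2.45 = 3.363 m²/s.
So y_c = (3.363²/9.81)^(1/3) = 1.05 m.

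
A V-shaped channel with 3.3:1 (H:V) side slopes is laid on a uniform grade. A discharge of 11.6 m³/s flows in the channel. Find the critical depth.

y_c = 1.2 m

At critical depth, Q² T / (g A³) = 1, i.e. A³/T = Q²/g = 11.6²/9.81 = 13.72.
At y = 1.33 m: A³/T = 22.66 — too large.
At y = 1.02 m: A³/T = 6.012 — too small.
At y = 1.2 m: A³/T = 13.55 — matches.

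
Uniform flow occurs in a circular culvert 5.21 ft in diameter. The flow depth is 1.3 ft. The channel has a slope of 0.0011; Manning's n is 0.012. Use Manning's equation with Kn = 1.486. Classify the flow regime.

subcritical

For a circular section of diameter D = 5.21 ft at depth y = 1.3 ft, the central angle is θ = 2 arccos(1 − 2y/D) = 2.092 rad. Then A = (D²/8)(θ − sin θ) = 4.157 ft² and P = Dθ/2 = 5.45 ft.
Hydraulic radius R = A/P = 4.157/5.45 = 0.7627 ft.
V = (1.486/n) R^(2/3) √S = (1.486/0.012) × 0.7627^(2/3) × √0.0011 = 3.428 ft/s. Hydraulic depth D_h = A/T = 4.157/4.509 = 0.9218 ft.
Froude number Fr = V/√(g·D_h) = 3.428/√(32.2×0.9218) = 0.629, which is less than 1, so the flow is subcritical.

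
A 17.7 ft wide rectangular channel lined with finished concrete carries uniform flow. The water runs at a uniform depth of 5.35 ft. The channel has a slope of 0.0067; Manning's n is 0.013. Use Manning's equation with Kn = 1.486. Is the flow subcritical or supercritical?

Flow area A = b·y = 17.7 × 5.35 = 94.69 ft². Wetted perimeter P = b + 2y = 17.7 + 2×5.35 = 28.4 ft.
Hydraulic radius R = A/P = 94.69/28.4 = 3.334 ft.
V = (1.486/n) R^(2/3) √S = (1.486/0.013) × 3.334^(2/3) × √0.0067 = 20.88 ft/s. Hydraulic depth D_h = A/T = 94.69/17.7 = 5.35 ft.
Froude number Fr = V/√(g·D_h) = 20.88/√(32.2×5.35) = 1.59, which is greater than 1, so the flow is supercritical.

supercritical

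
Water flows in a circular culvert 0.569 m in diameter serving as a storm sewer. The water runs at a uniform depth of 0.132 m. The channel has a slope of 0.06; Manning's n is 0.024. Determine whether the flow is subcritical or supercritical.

For a circular section of diameter D = 0.569 m at depth y = 0.132 m, the central angle is θ = 2 arccos(1 − 2y/D) = 2.01 rad. Then A = (D²/8)(θ − sin θ) = 0.04472 m² and P = Dθ/2 = 0.5719 m.
Hydraulic radius R = A/P = 0.04472/0.5719 = 0.0782 m.
V = (1/n) R^(2/3) √S = (1/0.024) × 0.0782^(2/3) × √0.06 = 1.866 m/s. Hydraulic depth D_h = A/T = 0.04472/0.4803 = 0.09311 m.
Froude number Fr = V/√(g·D_h) = 1.866/√(9.81×0.09311) = 1.95, which is greater than 1, so the flow is supercritical.

supercritical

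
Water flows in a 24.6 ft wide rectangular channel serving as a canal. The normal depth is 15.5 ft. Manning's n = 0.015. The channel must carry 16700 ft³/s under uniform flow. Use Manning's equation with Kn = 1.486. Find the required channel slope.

S = 0.015

Flow area A = b·y = 24.6 × 15.5 = 381.3 ft². Wetted perimeter P = b + 2y = 24.6 + 2×15.5 = 55.6 ft.
Hydraulic radius R = A/P = 381.3/55.6 = 6.858 ft.
From Manning's equation, S = [nQ / (1.486 A R^(2/3))]² = [0.015 × 16700 / (1.486 × 381.3 × 6.858^(2/3))]² = 0.015.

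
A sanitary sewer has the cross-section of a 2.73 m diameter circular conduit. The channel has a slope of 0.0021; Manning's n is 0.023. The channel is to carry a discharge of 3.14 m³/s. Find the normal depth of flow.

Manning's equation rearranged: A R^(2/3) = nQ / (1·√S) = 0.023 × 3.14 / (√0.0021) = 1.576.
At y = 1.23 m: A R^(2/3) = 1.894 — too large.
At y = 0.782 m: A R^(2/3) = 0.8123 — too small.
At y = 1.11 m: A R^(2/3) = 1.575 — matches.

y_n = 1.11 m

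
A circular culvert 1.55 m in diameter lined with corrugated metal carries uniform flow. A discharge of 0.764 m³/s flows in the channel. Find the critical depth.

y_c = 0.437 m

At critical depth, Q² T / (g A³) = 1, i.e. A³/T = Q²/g = 0.764²/9.81 = 0.0595.
At y = 0.371 m: A³/T = 0.03156 — too small.
At y = 0.475 m: A³/T = 0.0825 — too large.
At y = 0.437 m: A³/T = 0.0597 — ≈ 0.0595.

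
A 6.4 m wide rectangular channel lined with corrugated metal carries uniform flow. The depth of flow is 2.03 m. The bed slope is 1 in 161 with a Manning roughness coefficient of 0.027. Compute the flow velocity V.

Flow area A = b·y = 6.4 × 2.03 = 12.99 m². Wetted perimeter P = b + 2y = 6.4 + 2×2.03 = 10.46 m.
Hydraulic radius R = A/P = 12.99/10.46 = 1.242 m.
From Manning's equation, V = (1/n) R^(2/3) S^(1/2) = (1/0.027) × 1.242^(2/3) × 0.006211^(1/2) = 3.37 m/s.

V = 3.37 m/s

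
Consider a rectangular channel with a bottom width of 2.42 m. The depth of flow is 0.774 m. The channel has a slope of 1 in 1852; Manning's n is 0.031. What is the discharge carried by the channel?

Flow area A = b·y = 2.42 × 0.774 = 1.873 m². Wetted perimeter P = b + 2y = 2.42 + 2×0.774 = 3.968 m.
Hydraulic radius R = A/P = 1.873/3.968 = 0.472 m.
Manning's equation: Q = (1/n) A R^(2/3) S^(1/2) = (1/0.031) × 1.873 × 0.472^(2/3) × 0.00054^(1/2) = 0.851 m³/s.

Q = 0.851 m³/s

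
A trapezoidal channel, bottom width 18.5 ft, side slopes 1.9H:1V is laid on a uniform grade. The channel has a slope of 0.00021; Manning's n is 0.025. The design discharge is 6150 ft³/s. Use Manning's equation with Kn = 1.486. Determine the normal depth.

y_n = 22.4 ft

Manning's equation rearranged: A R^(2/3) = nQ / (1.486·√S) = 0.025 × 6150 / (1.486 × √0.00021) = 7140.
Try y = 15.5 ft: A R^(2/3) = 3153 — too small.
Try y = 22.4 ft: A R^(2/3) = 7139 — close enough.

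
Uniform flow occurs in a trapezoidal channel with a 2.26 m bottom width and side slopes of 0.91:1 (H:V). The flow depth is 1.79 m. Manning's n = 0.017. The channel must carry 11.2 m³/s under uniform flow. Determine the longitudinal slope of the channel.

With bottom width b = 2.26 m and side slope z = 0.91: A = (b + zy)y = (2.26 + 0.91×1.79)×1.79 = 6.961 m²; P = b + 2y√(1+z²) = 2.26 + 2×1.79×1.352 = 7.1 m.
Hydraulic radius R = A/P = 6.961/7.1 = 0.9804 m.
From Manning's equation, S = [nQ / (1 A R^(2/3))]² = [0.017 × 11.2 / (1 × 6.961 × 0.9804^(2/3))]² = 0.000768.

S = 0.000768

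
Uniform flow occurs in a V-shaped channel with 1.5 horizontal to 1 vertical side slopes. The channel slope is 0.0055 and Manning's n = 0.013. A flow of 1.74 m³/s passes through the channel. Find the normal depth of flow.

y_n = 0.685 m

Manning's equation rearranged: A R^(2/3) = nQ / (1·√S) = 0.013 × 1.74 / (√0.0055) = 0.305.
At y = 0.862 m: A R^(2/3) = 0.5626 — over.
At y = 0.685 m: A R^(2/3) = 0.3048 — ≈ 0.305.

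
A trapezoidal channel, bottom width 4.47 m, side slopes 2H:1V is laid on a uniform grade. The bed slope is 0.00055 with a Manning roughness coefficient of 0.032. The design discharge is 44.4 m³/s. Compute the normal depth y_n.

Manning's equation rearranged: A R^(2/3) = nQ / (1·√S) = 0.032 × 44.4 / (√0.00055) = 60.58.
Trying y = 3.9 m: A R^(2/3) = 80.55 — over.
Trying y = 2.99 m: A R^(2/3) = 45.4 — short.
Trying y = 3.42 m: A R^(2/3) = 60.52 — ≈ 60.58.

y_n = 3.42 m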